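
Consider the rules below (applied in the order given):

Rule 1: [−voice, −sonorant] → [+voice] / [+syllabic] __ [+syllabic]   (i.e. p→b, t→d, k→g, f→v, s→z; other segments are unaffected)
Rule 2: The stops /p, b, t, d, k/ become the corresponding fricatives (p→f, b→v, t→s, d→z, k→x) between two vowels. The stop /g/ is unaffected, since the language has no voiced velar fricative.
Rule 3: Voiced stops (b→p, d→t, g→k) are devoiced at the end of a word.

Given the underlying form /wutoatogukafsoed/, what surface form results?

wuzoazogugafsoet

Rule 1 (intervocalic voicing): /t/ is a voiceless obstruent between vowels /u/ and /o/, so it voices to [d]. /t/ is a voiceless obstruent between vowels /a/ and /o/, so it voices to [d]. /k/ is a voiceless obstruent between vowels /u/ and /a/, so it voices to [g]. /wutoatogukafsoed/ → wudoadogugafsoed.
Rule 2 (intervocalic spirantization): /d/ is a stop between vowels /u/ and /o/, so it spirantizes to the fricative [z]. /d/ is a stop between vowels /a/ and /o/, so it spirantizes to the fricative [z]. /wudoadogugafsoed/ → wuzoazogugafsoed.
Rule 3 (final devoicing): /d/ is a voiced stop in word-final position, so it devoices to [t]. /wuzoazogugafsoed/ → wuzoazogugafsoet.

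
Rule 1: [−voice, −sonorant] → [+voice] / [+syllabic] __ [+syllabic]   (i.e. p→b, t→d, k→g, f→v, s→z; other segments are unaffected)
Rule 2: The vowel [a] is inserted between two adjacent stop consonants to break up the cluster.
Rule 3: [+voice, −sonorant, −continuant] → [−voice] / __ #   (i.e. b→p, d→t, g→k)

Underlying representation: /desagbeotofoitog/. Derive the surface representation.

Rule 1 (intervocalic voicing): /s/ is a voiceless obstruent between vowels /e/ and /a/, so it voices to [z]. /t/ is a voiceless obstruent between vowels /o/ and /o/, so it voices to [d]. /f/ is a voiceless obstruent between vowels /o/ and /o/, so it voices to [v]. /t/ is a voiceless obstruent between vowels /i/ and /o/, so it voices to [d]. /desagbeotofoitog/ → dezagbeodovoidog.
Rule 2 (stop-cluster a-epenthesis): /g/ and /b/ form a stop–stop cluster, so [a] is inserted between them. /dezagbeodovoidog/ → dezagabeodovoidog.
Rule 3 (final devoicing): /g/ is a voiced stop in word-final position, so it devoices to [k]. /dezagabeodovoidog/ → dezagabeodovoidok.

dezagabeodovoidok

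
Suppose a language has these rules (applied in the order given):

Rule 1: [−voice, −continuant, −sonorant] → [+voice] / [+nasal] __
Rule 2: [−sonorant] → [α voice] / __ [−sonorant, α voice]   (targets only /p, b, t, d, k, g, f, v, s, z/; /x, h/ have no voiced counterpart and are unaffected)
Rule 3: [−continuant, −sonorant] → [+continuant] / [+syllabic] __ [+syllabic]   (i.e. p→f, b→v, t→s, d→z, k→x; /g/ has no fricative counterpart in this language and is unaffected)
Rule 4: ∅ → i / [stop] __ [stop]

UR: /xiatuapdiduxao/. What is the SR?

Rule 1 (post-nasal voicing): no segment meets the environment; /xiatuapdiduxao/ is unchanged.
Rule 2 (regressive voicing assimilation): /p/ precedes the voiced obstruent /d/, so it voices to [b] by assimilation. /xiatuapdiduxao/ → xiatuabdiduxao.
Rule 3 (intervocalic spirantization): /t/ is a stop between vowels /a/ and /u/, so it spirantizes to the fricative [s]. /d/ is a stop between vowels /i/ and /u/, so it spirantizes to the fricative [z]. /xiatuabdiduxao/ → xiasuabdizuxao.
Rule 4 (stop-cluster i-epenthesis): /b/ and /d/ form a stop–stop cluster, so [i] is inserted between them. /xiasuabdizuxao/ → xiasuabidizuxao.

xiasuabidizuxao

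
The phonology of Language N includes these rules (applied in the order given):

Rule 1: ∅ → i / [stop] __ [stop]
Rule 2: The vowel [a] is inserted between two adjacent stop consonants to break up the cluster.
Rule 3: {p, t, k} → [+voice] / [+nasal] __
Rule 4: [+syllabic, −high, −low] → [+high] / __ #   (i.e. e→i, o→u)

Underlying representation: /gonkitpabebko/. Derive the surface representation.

Rule 1 (stop-cluster i-epenthesis): /t/ and /p/ form a stop–stop cluster, so [i] is inserted between them. /b/ and /k/ form a stop–stop cluster, so [i] is inserted between them. /gonkitpabebko/ → gonkitipabebiko.
Rule 2 (stop-cluster a-epenthesis): no segment meets the environment; /gonkitipabebiko/ is unchanged.
Rule 3 (post-nasal voicing): /k/ is a voiceless stop immediately after the nasal /n/, so it voices to [g]. /gonkitipabebiko/ → gongitipabebiko.
Rule 4 (final vowel raising): /o/ is a mid vowel in word-final position, so it raises to [u]. /gongitipabebiko/ → gongitipabebiku.

gongitipabebiku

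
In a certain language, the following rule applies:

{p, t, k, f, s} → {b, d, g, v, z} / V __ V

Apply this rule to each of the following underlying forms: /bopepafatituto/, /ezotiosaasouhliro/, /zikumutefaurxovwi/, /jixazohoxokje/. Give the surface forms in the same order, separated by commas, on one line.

/bopepafatituto/: /p/ is a voiceless obstruent between vowels /o/ and /e/, so it voices to [b]. /p/ is a voiceless obstruent between vowels /e/ and /a/, so it voices to [b]. /f/ is a voiceless obstruent between vowels /a/ and /a/, so it voices to [v]. /t/ is a voiceless obstruent between vowels /a/ and /i/, so it voices to [d]. /t/ is a voiceless obstruent between vowels /i/ and /u/, so it voices to [d]. /t/ is a voiceless obstruent between vowels /u/ and /o/, so it voices to [d]. → [bobebavadidudo].
/ezotiosaasouhliro/: /t/ is a voiceless obstruent between vowels /o/ and /i/, so it voices to [d]. /s/ is a voiceless obstruent between vowels /o/ and /a/, so it voices to [z]. /s/ is a voiceless obstruent between vowels /a/ and /o/, so it voices to [z]. → [ezodiozaazouhliro].
/zikumutefaurxovwi/: /k/ is a voiceless obstruent between vowels /i/ and /u/, so it voices to [g]. /t/ is a voiceless obstruent between vowels /u/ and /e/, so it voices to [d]. /f/ is a voiceless obstruent between vowels /e/ and /a/, so it voices to [v]. → [zigumudevaurxovwi].
/jixazohoxokje/: the rule's environment is not met; surfaces unchanged as [jixazohoxokje].

bobebavadidudo, ezodiozaazouhliro, zigumudevaurxovwi, jixazohoxokje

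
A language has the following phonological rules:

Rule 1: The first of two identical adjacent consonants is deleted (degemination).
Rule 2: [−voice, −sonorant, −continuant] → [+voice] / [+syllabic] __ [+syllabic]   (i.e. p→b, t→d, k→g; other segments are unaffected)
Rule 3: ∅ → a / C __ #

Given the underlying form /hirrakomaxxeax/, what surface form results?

hiragomaxeaxa

Rule 1 (degemination): /rr/ is a geminate; the first /r/ deletes. /xx/ is a geminate; the first /x/ deletes. /hirrakomaxxeax/ → hirakomaxeax.
Rule 2 (intervocalic voicing): /k/ is a voiceless stop between vowels /a/ and /o/, so it voices to [g]. /hirakomaxeax/ → hiragomaxeax.
Rule 3 (final a-epenthesis): the form ends in the consonant /x/, so [a] is inserted word-finally. /hiragomaxeax/ → hiragomaxeaxa.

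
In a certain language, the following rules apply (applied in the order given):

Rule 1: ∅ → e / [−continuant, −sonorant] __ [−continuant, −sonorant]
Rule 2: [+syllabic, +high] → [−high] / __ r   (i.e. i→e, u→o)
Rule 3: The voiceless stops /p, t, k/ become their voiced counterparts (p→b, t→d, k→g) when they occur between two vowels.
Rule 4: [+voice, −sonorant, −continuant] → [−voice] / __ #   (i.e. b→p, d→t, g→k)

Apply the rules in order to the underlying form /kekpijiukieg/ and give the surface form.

kegebijiugiek

Rule 1 (stop-cluster e-epenthesis): /k/ and /p/ form a stop–stop cluster, so [e] is inserted between them. /kekpijiukieg/ → kekepijiukieg.
Rule 2 (pre-rhotic lowering): no segment meets the environment; /kekepijiukieg/ is unchanged.
Rule 3 (intervocalic voicing): /k/ is a voiceless stop between vowels /e/ and /e/, so it voices to [g]. /p/ is a voiceless stop between vowels /e/ and /i/, so it voices to [b]. /k/ is a voiceless stop between vowels /u/ and /i/, so it voices to [g]. /kekepijiukieg/ → kegebijiugieg.
Rule 4 (final devoicing): /g/ is a voiced stop in word-final position, so it devoices to [k]. /kegebijiugieg/ → kegebijiugiek.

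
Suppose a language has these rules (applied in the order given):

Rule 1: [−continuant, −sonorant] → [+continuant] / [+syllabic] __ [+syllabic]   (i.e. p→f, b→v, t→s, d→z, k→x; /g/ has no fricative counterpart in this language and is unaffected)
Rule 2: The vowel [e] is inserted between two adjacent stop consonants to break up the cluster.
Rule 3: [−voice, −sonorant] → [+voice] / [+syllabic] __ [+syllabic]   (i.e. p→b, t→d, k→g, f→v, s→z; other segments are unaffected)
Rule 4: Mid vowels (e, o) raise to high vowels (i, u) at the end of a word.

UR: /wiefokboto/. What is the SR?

Rule 1 (intervocalic spirantization): /t/ is a stop between vowels /o/ and /o/, so it spirantizes to the fricative [s]. /wiefokboto/ → wiefokboso.
Rule 2 (stop-cluster e-epenthesis): /k/ and /b/ form a stop–stop cluster, so [e] is inserted between them. /wiefokboso/ → wiefokeboso.
Rule 3 (intervocalic voicing): /f/ is a voiceless obstruent between vowels /e/ and /o/, so it voices to [v]. /k/ is a voiceless obstruent between vowels /o/ and /e/, so it voices to [g]. /s/ is a voiceless obstruent between vowels /o/ and /o/, so it voices to [z]. /wiefokeboso/ → wievogebozo.
Rule 4 (final vowel raising): /o/ is a mid vowel in word-final position, so it raises to [u]. /wievogebozo/ → wievogebozu.

wievogebozu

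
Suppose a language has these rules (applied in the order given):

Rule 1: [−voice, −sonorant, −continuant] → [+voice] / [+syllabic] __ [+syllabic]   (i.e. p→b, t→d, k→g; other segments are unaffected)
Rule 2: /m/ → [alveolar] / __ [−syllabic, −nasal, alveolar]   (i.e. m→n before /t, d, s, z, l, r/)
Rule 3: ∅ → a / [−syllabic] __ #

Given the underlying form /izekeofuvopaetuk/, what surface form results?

Rule 1 (intervocalic voicing): /k/ is a voiceless stop between vowels /e/ and /e/, so it voices to [g]. /p/ is a voiceless stop between vowels /o/ and /a/, so it voices to [b]. /t/ is a voiceless stop between vowels /e/ and /u/, so it voices to [d]. /izekeofuvopaetuk/ → izegeofuvobaeduk.
Rule 2 (nasal place assimilation): no segment meets the environment; /izegeofuvobaeduk/ is unchanged.
Rule 3 (final a-epenthesis): the form ends in the consonant /k/, so [a] is inserted word-finally. /izegeofuvobaeduk/ → izegeofuvobaeduka.

izegeofuvobaeduka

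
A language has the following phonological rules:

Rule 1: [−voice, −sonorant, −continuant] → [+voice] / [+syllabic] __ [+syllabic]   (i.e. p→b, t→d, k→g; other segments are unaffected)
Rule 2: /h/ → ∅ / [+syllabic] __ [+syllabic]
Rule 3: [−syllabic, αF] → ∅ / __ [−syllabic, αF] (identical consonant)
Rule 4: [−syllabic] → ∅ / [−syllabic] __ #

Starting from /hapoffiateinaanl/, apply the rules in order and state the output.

Rule 1 (intervocalic voicing): /p/ is a voiceless stop between vowels /a/ and /o/, so it voices to [b]. /t/ is a voiceless stop between vowels /a/ and /e/, so it voices to [d]. /hapoffiateinaanl/ → haboffiadeinaanl.
Rule 2 (intervocalic h-deletion): no segment meets the environment; /haboffiadeinaanl/ is unchanged.
Rule 3 (degemination): /ff/ is a geminate; the first /f/ deletes. /haboffiadeinaanl/ → habofiadeinaanl.
Rule 4 (final cluster simplification): /l/ is the second consonant of a word-final cluster /nl/, so it deletes. /habofiadeinaanl/ → habofiadeinaan.

habofiadeinaan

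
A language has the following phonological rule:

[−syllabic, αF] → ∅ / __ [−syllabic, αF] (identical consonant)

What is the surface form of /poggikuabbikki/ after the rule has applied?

pogikuabiki

/gg/ is a geminate; the first /g/ deletes.
/bb/ is a geminate; the first /b/ deletes.
/kk/ is a geminate; the first /k/ deletes.
The other instances of /p/, /g/, /k/, /b/ do not occur in the required environment and remain unchanged.
Surface form: [pogikuabiki].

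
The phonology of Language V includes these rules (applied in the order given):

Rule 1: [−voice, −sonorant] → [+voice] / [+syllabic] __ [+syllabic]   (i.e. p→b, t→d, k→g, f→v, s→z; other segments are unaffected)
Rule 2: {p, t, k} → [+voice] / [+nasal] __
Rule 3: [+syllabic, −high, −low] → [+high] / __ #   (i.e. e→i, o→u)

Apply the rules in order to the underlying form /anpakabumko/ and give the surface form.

anbagabumgu

Rule 1 (intervocalic voicing): /k/ is a voiceless obstruent between vowels /a/ and /a/, so it voices to [g]. /anpakabumko/ → anpagabumko.
Rule 2 (post-nasal voicing): /p/ is a voiceless stop immediately after the nasal /n/, so it voices to [b]. /k/ is a voiceless stop immediately after the nasal /m/, so it voices to [g]. /anpagabumko/ → anbagabumgo.
Rule 3 (final vowel raising): /o/ is a mid vowel in word-final position, so it raises to [u]. /anbagabumgo/ → anbagabumgu.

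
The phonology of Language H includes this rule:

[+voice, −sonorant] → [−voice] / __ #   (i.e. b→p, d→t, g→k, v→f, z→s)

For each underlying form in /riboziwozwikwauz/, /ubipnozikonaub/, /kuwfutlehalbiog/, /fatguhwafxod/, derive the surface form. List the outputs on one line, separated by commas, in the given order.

riboziwozwikwaus, ubipnozikonaup, kuwfutlehalbiok, fatguhwafxot

/riboziwozwikwauz/: /z/ is a voiced obstruent in word-final position, so it devoices to [s]. → [riboziwozwikwaus].
/ubipnozikonaub/: /b/ is a voiced obstruent in word-final position, so it devoices to [p]. → [ubipnozikonaup].
/kuwfutlehalbiog/: /g/ is a voiced obstruent in word-final position, so it devoices to [k]. → [kuwfutlehalbiok].
/fatguhwafxod/: /d/ is a voiced obstruent in word-final position, so it devoices to [t]. → [fatguhwafxot].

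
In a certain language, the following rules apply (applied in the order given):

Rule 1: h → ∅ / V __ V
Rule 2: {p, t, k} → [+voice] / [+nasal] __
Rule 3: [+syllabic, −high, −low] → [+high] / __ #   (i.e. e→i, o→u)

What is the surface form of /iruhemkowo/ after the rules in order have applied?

iruemgowu

Rule 1 (intervocalic h-deletion): /h/ occurs between vowels /u/ and /e/, so it deletes. /iruhemkowo/ → iruemkowo.
Rule 2 (post-nasal voicing): /k/ is a voiceless stop immediately after the nasal /m/, so it voices to [g]. /iruemkowo/ → iruemgowo.
Rule 3 (final vowel raising): /o/ is a mid vowel in word-final position, so it raises to [u]. /iruemgowo/ → iruemgowu.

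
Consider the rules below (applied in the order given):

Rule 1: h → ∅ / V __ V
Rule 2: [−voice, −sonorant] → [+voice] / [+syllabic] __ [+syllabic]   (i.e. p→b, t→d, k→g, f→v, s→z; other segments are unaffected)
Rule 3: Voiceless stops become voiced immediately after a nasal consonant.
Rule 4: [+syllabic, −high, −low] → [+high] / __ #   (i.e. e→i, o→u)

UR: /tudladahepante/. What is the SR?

tudladaebandi

Rule 1 (intervocalic h-deletion): /h/ occurs between vowels /a/ and /e/, so it deletes. /tudladahepante/ → tudladaepante.
Rule 2 (intervocalic voicing): /p/ is a voiceless obstruent between vowels /e/ and /a/, so it voices to [b]. /tudladaepante/ → tudladaebante.
Rule 3 (post-nasal voicing): /t/ is a voiceless stop immediately after the nasal /n/, so it voices to [d]. /tudladaebante/ → tudladaebande.
Rule 4 (final vowel raising): /e/ is a mid vowel in word-final position, so it raises to [i]. /tudladaebande/ → tudladaebandi.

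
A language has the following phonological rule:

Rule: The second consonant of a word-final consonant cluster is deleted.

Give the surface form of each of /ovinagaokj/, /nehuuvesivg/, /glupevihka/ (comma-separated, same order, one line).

ovinagaok, nehuuvesiv, glupevihka

/ovinagaokj/: /j/ is the second consonant of a word-final cluster /kj/, so it deletes. → [ovinagaok].
/nehuuvesivg/: /g/ is the second consonant of a word-final cluster /vg/, so it deletes. → [nehuuvesiv].
/glupevihka/: the rule's environment is not met; surfaces unchanged as [glupevihka].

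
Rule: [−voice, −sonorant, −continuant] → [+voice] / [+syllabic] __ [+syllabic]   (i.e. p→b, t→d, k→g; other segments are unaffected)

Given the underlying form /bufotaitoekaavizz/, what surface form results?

bufodaidoegaavizz

/t/ is a voiceless stop between vowels /o/ and /a/, so it voices to [d].
/t/ is a voiceless stop between vowels /i/ and /o/, so it voices to [d].
/k/ is a voiceless stop between vowels /e/ and /a/, so it voices to [g].
Surface form: [bufodaidoegaavizz].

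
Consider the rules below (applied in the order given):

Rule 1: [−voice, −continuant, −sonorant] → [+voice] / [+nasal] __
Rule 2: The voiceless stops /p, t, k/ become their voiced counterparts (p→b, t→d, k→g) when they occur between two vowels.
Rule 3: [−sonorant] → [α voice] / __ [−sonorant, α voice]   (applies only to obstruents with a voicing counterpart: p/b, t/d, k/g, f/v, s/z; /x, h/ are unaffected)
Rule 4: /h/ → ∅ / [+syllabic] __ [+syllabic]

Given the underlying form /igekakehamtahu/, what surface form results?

igegageamdau

Rule 1 (post-nasal voicing): /t/ is a voiceless stop immediately after the nasal /m/, so it voices to [d]. /igekakehamtahu/ → igekakehamdahu.
Rule 2 (intervocalic voicing): /k/ is a voiceless stop between vowels /e/ and /a/, so it voices to [g]. /k/ is a voiceless stop between vowels /a/ and /e/, so it voices to [g]. /igekakehamdahu/ → igegagehamdahu.
Rule 3 (regressive voicing assimilation): no segment meets the environment; /igegagehamdahu/ is unchanged.
Rule 4 (intervocalic h-deletion): /h/ occurs between vowels /e/ and /a/, so it deletes. /h/ occurs between vowels /a/ and /u/, so it deletes. /igegagehamdahu/ → igegageamdau.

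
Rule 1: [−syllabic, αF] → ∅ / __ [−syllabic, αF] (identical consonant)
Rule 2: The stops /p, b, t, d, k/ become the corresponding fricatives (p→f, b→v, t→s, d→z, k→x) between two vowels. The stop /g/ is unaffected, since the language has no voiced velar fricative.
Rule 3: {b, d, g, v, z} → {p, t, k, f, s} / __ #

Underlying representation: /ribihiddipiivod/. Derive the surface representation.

Rule 1 (degemination): /dd/ is a geminate; the first /d/ deletes. /ribihiddipiivod/ → ribihidipiivod.
Rule 2 (intervocalic spirantization): /b/ is a stop between vowels /i/ and /i/, so it spirantizes to the fricative [v]. /d/ is a stop between vowels /i/ and /i/, so it spirantizes to the fricative [z]. /p/ is a stop between vowels /i/ and /i/, so it spirantizes to the fricative [f]. /ribihidipiivod/ → rivihizifiivod.
Rule 3 (final devoicing): /d/ is a voiced obstruent in word-final position, so it devoices to [t]. /rivihizifiivod/ → rivihizifiivot.

rivihizifiivot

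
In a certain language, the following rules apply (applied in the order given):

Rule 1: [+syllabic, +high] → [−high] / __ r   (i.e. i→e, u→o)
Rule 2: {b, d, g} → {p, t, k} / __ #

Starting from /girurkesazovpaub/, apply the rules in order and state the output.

Rule 1 (pre-rhotic lowering): /i/ is a high vowel immediately before /r/, so it lowers to [e]. /u/ is a high vowel immediately before /r/, so it lowers to [o]. /girurkesazovpaub/ → gerorkesazovpaub.
Rule 2 (final devoicing): /b/ is a voiced stop in word-final position, so it devoices to [p]. /gerorkesazovpaub/ → gerorkesazovpaup.

gerorkesazovpaup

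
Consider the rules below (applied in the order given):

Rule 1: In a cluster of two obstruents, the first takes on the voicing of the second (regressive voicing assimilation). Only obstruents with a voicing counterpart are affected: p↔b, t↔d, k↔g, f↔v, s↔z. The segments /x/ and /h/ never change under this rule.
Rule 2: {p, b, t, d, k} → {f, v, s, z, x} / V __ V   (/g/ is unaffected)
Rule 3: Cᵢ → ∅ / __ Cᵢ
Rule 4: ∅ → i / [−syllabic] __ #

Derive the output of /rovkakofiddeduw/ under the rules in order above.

Rule 1 (regressive voicing assimilation): /v/ precedes the voiceless obstruent /k/, so it devoices to [f] by assimilation. /rovkakofiddeduw/ → rofkakofiddeduw.
Rule 2 (intervocalic spirantization): /k/ is a stop between vowels /a/ and /o/, so it spirantizes to the fricative [x]. /d/ is a stop between vowels /e/ and /u/, so it spirantizes to the fricative [z]. /rofkakofiddeduw/ → rofkaxofiddezuw.
Rule 3 (degemination): /dd/ is a geminate; the first /d/ deletes. /rofkaxofiddezuw/ → rofkaxofidezuw.
Rule 4 (final i-epenthesis): the form ends in the consonant /w/, so [i] is inserted word-finally. /rofkaxofidezuw/ → rofkaxofidezuwi.

rofkaxofidezuwi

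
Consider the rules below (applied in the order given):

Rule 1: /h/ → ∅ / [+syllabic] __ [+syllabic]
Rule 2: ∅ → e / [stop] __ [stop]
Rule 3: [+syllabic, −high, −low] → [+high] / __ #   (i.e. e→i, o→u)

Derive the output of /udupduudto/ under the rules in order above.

udupeduudetu

Rule 1 (intervocalic h-deletion): no segment meets the environment; /udupduudto/ is unchanged.
Rule 2 (stop-cluster e-epenthesis): /p/ and /d/ form a stop–stop cluster, so [e] is inserted between them. /d/ and /t/ form a stop–stop cluster, so [e] is inserted between them. /udupduudto/ → udupeduudeto.
Rule 3 (final vowel raising): /o/ is a mid vowel in word-final position, so it raises to [u]. /udupeduudeto/ → udupeduudetu.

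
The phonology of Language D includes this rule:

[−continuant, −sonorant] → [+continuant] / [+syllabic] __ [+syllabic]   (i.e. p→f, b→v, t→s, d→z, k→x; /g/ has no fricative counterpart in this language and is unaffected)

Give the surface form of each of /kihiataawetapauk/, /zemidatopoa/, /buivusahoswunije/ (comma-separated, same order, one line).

/kihiataawetapauk/: /t/ is a stop between vowels /a/ and /a/, so it spirantizes to the fricative [s]. /t/ is a stop between vowels /e/ and /a/, so it spirantizes to the fricative [s]. /p/ is a stop between vowels /a/ and /a/, so it spirantizes to the fricative [f]. → [kihiasaawesafauk].
/zemidatopoa/: /d/ is a stop between vowels /i/ and /a/, so it spirantizes to the fricative [z]. /t/ is a stop between vowels /a/ and /o/, so it spirantizes to the fricative [s]. /p/ is a stop between vowels /o/ and /o/, so it spirantizes to the fricative [f]. → [zemizasofoa].
/buivusahoswunije/: the rule's environment is not met; surfaces unchanged as [buivusahoswunije].

kihiasaawesafauk, zemizasofoa, buivusahoswunije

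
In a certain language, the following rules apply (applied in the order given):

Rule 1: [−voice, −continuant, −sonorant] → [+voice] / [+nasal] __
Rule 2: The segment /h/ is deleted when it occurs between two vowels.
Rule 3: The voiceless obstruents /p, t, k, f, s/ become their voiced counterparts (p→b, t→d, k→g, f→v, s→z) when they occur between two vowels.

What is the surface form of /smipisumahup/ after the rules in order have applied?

smibizumaup

Rule 1 (post-nasal voicing): no segment meets the environment; /smipisumahup/ is unchanged.
Rule 2 (intervocalic h-deletion): /h/ occurs between vowels /a/ and /u/, so it deletes. /smipisumahup/ → smipisumaup.
Rule 3 (intervocalic voicing): /p/ is a voiceless obstruent between vowels /i/ and /i/, so it voices to [b]. /s/ is a voiceless obstruent between vowels /i/ and /u/, so it voices to [z]. /smipisumaup/ → smibizumaup.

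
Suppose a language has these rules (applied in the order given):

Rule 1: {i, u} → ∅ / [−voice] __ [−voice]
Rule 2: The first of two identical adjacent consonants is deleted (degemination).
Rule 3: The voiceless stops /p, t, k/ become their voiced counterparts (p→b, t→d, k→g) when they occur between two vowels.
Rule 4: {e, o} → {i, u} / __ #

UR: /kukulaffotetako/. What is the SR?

kulafodedagu

Rule 1 (high vowel syncope): /u/ is a high vowel flanked by voiceless consonants /k/ and /k/, so it deletes. /kukulaffotetako/ → kkulaffotetako.
Rule 2 (degemination): /kk/ is a geminate; the first /k/ deletes. /ff/ is a geminate; the first /f/ deletes. /kkulaffotetako/ → kulafotetako.
Rule 3 (intervocalic voicing): /t/ is a voiceless stop between vowels /o/ and /e/, so it voices to [d]. /t/ is a voiceless stop between vowels /e/ and /a/, so it voices to [d]. /k/ is a voiceless stop between vowels /a/ and /o/, so it voices to [g]. /kulafotetako/ → kulafodedago.
Rule 4 (final vowel raising): /o/ is a mid vowel in word-final position, so it raises to [u]. /kulafodedago/ → kulafodedagu.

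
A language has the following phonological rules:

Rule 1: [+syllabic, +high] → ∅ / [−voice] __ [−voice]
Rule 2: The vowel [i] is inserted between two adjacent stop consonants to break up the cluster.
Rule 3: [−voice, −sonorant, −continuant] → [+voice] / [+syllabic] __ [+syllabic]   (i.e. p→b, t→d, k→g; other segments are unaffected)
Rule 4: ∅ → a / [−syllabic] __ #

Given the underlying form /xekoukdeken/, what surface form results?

Rule 1 (high vowel syncope): no segment meets the environment; /xekoukdeken/ is unchanged.
Rule 2 (stop-cluster i-epenthesis): /k/ and /d/ form a stop–stop cluster, so [i] is inserted between them. /xekoukdeken/ → xekoukideken.
Rule 3 (intervocalic voicing): /k/ is a voiceless stop between vowels /e/ and /o/, so it voices to [g]. /k/ is a voiceless stop between vowels /u/ and /i/, so it voices to [g]. /k/ is a voiceless stop between vowels /e/ and /e/, so it voices to [g]. /xekoukideken/ → xegougidegen.
Rule 4 (final a-epenthesis): the form ends in the consonant /n/, so [a] is inserted word-finally. /xegougidegen/ → xegougidegena.

xegougidegena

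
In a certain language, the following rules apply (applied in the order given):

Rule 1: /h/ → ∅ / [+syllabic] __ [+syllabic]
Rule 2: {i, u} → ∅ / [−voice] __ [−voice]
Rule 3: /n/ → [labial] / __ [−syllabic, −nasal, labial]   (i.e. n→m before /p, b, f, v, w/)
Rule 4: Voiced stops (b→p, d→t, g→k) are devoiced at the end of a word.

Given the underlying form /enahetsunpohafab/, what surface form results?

Rule 1 (intervocalic h-deletion): /h/ occurs between vowels /a/ and /e/, so it deletes. /h/ occurs between vowels /o/ and /a/, so it deletes. /enahetsunpohafab/ → enaetsunpoafab.
Rule 2 (high vowel syncope): no segment meets the environment; /enaetsunpoafab/ is unchanged.
Rule 3 (nasal place assimilation): /n/ precedes the labial consonant /p/, so it assimilates in place to [m]. /enaetsunpoafab/ → enaetsumpoafab.
Rule 4 (final devoicing): /b/ is a voiced stop in word-final position, so it devoices to [p]. /enaetsumpoafab/ → enaetsumpoafap.

enaetsumpoafap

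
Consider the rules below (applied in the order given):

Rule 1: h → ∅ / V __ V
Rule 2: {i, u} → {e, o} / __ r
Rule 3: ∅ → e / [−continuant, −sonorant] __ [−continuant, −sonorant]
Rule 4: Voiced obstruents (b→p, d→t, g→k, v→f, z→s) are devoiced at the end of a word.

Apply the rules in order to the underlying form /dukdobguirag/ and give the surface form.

Rule 1 (intervocalic h-deletion): no segment meets the environment; /dukdobguirag/ is unchanged.
Rule 2 (pre-rhotic lowering): /i/ is a high vowel immediately before /r/, so it lowers to [e]. /dukdobguirag/ → dukdobguerag.
Rule 3 (stop-cluster e-epenthesis): /k/ and /d/ form a stop–stop cluster, so [e] is inserted between them. /b/ and /g/ form a stop–stop cluster, so [e] is inserted between them. /dukdobguerag/ → dukedobeguerag.
Rule 4 (final devoicing): /g/ is a voiced obstruent in word-final position, so it devoices to [k]. /dukedobeguerag/ → dukedobeguerak.

dukedobeguerak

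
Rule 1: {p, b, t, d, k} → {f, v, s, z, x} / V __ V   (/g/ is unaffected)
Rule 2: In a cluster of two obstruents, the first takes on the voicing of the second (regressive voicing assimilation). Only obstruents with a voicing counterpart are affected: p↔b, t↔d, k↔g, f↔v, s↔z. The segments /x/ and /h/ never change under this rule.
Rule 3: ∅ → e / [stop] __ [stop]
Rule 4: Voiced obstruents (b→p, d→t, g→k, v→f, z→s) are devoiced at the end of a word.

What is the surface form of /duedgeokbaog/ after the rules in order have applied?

Rule 1 (intervocalic spirantization): no segment meets the environment; /duedgeokbaog/ is unchanged.
Rule 2 (regressive voicing assimilation): /k/ precedes the voiced obstruent /b/, so it voices to [g] by assimilation. /duedgeokbaog/ → duedgeogbaog.
Rule 3 (stop-cluster e-epenthesis): /d/ and /g/ form a stop–stop cluster, so [e] is inserted between them. /g/ and /b/ form a stop–stop cluster, so [e] is inserted between them. /duedgeogbaog/ → duedegeogebaog.
Rule 4 (final devoicing): /g/ is a voiced obstruent in word-final position, so it devoices to [k]. /duedegeogebaog/ → duedegeogebaok.

duedegeogebaok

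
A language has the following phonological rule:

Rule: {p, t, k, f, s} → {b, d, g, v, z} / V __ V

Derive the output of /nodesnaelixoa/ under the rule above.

nodesnaelixoa

No segment of /nodesnaelixoa/ meets the structural description of the rule, so the form surfaces unchanged.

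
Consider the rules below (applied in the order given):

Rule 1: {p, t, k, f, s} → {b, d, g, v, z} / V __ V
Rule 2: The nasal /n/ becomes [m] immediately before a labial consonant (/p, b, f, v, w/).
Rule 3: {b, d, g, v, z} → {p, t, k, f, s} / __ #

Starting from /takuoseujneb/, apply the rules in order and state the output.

Rule 1 (intervocalic voicing): /k/ is a voiceless obstruent between vowels /a/ and /u/, so it voices to [g]. /s/ is a voiceless obstruent between vowels /o/ and /e/, so it voices to [z]. /takuoseujneb/ → taguozeujneb.
Rule 2 (nasal place assimilation): no segment meets the environment; /taguozeujneb/ is unchanged.
Rule 3 (final devoicing): /b/ is a voiced obstruent in word-final position, so it devoices to [p]. /taguozeujneb/ → taguozeujnep.

taguozeujnep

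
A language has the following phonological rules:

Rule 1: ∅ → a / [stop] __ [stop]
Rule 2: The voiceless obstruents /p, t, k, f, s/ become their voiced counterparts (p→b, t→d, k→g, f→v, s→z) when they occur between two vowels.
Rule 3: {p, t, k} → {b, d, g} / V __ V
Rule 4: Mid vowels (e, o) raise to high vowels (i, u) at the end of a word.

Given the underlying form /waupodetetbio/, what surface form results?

Rule 1 (stop-cluster a-epenthesis): /t/ and /b/ form a stop–stop cluster, so [a] is inserted between them. /waupodetetbio/ → waupodetetabio.
Rule 2 (intervocalic voicing): /p/ is a voiceless obstruent between vowels /u/ and /o/, so it voices to [b]. /t/ is a voiceless obstruent between vowels /e/ and /e/, so it voices to [d]. /t/ is a voiceless obstruent between vowels /e/ and /a/, so it voices to [d]. /waupodetetabio/ → waubodededabio.
Rule 3 (intervocalic voicing): no segment meets the environment; /waubodededabio/ is unchanged.
Rule 4 (final vowel raising): /o/ is a mid vowel in word-final position, so it raises to [u]. /waubodededabio/ → waubodededabiu.

waubodededabiu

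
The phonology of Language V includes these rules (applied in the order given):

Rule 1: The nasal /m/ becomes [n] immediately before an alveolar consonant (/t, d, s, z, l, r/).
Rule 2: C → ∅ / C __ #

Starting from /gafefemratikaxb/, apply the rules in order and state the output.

gafefenratikax

Rule 1 (nasal place assimilation): /m/ precedes the alveolar consonant /r/, so it assimilates in place to [n]. /gafefemratikaxb/ → gafefenratikaxb.
Rule 2 (final cluster simplification): /b/ is the second consonant of a word-final cluster /xb/, so it deletes. /gafefenratikaxb/ → gafefenratikax.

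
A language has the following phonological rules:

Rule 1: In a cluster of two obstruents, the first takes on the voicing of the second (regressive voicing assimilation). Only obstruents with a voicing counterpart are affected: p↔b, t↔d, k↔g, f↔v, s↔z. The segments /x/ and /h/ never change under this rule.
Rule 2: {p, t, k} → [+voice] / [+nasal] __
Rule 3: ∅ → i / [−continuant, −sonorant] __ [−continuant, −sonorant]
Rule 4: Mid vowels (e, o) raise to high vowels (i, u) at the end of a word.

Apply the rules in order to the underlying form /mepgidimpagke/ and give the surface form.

Rule 1 (regressive voicing assimilation): /p/ precedes the voiced obstruent /g/, so it voices to [b] by assimilation. /g/ precedes the voiceless obstruent /k/, so it devoices to [k] by assimilation. /mepgidimpagke/ → mebgidimpakke.
Rule 2 (post-nasal voicing): /p/ is a voiceless stop immediately after the nasal /m/, so it voices to [b]. /mebgidimpakke/ → mebgidimbakke.
Rule 3 (stop-cluster i-epenthesis): /b/ and /g/ form a stop–stop cluster, so [i] is inserted between them. /k/ and /k/ form a stop–stop cluster, so [i] is inserted between them. /mebgidimbakke/ → mebigidimbakike.
Rule 4 (final vowel raising): /e/ is a mid vowel in word-final position, so it raises to [i]. /mebigidimbakike/ → mebigidimbakiki.

mebigidimbakiki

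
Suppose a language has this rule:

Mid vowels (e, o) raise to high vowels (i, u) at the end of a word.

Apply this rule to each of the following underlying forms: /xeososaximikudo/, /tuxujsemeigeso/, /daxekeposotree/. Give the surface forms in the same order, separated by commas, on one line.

xeososaximikudu, tuxujsemeigesu, daxekeposotrei

/xeososaximikudo/: /o/ is a mid vowel in word-final position, so it raises to [u]. → [xeososaximikudu].
/tuxujsemeigeso/: /o/ is a mid vowel in word-final position, so it raises to [u]. → [tuxujsemeigesu].
/daxekeposotree/: /e/ is a mid vowel in word-final position, so it raises to [i]. → [daxekeposotrei].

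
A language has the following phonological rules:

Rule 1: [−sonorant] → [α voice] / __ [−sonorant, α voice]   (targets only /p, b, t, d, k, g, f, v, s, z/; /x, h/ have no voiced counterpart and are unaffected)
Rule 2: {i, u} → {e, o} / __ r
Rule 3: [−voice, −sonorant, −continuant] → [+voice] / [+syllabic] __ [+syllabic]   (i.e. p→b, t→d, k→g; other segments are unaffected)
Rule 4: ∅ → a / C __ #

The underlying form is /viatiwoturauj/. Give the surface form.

Rule 1 (regressive voicing assimilation): no segment meets the environment; /viatiwoturauj/ is unchanged.
Rule 2 (pre-rhotic lowering): /u/ is a high vowel immediately before /r/, so it lowers to [o]. /viatiwoturauj/ → viatiwotorauj.
Rule 3 (intervocalic voicing): /t/ is a voiceless stop between vowels /a/ and /i/, so it voices to [d]. /t/ is a voiceless stop between vowels /o/ and /o/, so it voices to [d]. /viatiwotorauj/ → viadiwodorauj.
Rule 4 (final a-epenthesis): the form ends in the consonant /j/, so [a] is inserted word-finally. /viadiwodorauj/ → viadiwodorauja.

viadiwodorauja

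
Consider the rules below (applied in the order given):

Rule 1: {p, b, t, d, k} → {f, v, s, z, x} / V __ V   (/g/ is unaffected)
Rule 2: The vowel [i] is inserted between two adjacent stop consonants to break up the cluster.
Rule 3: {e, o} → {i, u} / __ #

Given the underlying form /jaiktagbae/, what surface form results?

jaikitagibai

Rule 1 (intervocalic spirantization): no segment meets the environment; /jaiktagbae/ is unchanged.
Rule 2 (stop-cluster i-epenthesis): /k/ and /t/ form a stop–stop cluster, so [i] is inserted between them. /g/ and /b/ form a stop–stop cluster, so [i] is inserted between them. /jaiktagbae/ → jaikitagibae.
Rule 3 (final vowel raising): /e/ is a mid vowel in word-final position, so it raises to [i]. /jaikitagibae/ → jaikitagibai.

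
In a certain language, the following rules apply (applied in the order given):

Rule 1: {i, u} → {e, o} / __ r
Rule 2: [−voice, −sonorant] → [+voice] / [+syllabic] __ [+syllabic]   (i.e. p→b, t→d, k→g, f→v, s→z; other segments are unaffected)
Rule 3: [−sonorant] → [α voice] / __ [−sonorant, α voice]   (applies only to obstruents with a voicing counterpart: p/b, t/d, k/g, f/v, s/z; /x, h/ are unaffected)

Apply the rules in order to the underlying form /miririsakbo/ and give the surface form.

mererizagbo

Rule 1 (pre-rhotic lowering): /i/ is a high vowel immediately before /r/, so it lowers to [e]. /i/ is a high vowel immediately before /r/, so it lowers to [e]. /miririsakbo/ → mererisakbo.
Rule 2 (intervocalic voicing): /s/ is a voiceless obstruent between vowels /i/ and /a/, so it voices to [z]. /mererisakbo/ → mererizakbo.
Rule 3 (regressive voicing assimilation): /k/ precedes the voiced obstruent /b/, so it voices to [g] by assimilation. /mererizakbo/ → mererizagbo.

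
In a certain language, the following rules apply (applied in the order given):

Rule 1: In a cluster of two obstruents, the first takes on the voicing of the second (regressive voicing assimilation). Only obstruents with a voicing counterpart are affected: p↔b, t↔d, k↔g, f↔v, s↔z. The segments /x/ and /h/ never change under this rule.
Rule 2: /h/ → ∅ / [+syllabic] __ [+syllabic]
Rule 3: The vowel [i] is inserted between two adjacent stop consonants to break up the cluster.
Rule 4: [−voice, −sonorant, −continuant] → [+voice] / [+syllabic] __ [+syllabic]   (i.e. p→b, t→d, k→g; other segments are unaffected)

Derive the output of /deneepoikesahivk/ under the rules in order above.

Rule 1 (regressive voicing assimilation): /v/ precedes the voiceless obstruent /k/, so it devoices to [f] by assimilation. /deneepoikesahivk/ → deneepoikesahifk.
Rule 2 (intervocalic h-deletion): /h/ occurs between vowels /a/ and /i/, so it deletes. /deneepoikesahifk/ → deneepoikesaifk.
Rule 3 (stop-cluster i-epenthesis): no segment meets the environment; /deneepoikesaifk/ is unchanged.
Rule 4 (intervocalic voicing): /p/ is a voiceless stop between vowels /e/ and /o/, so it voices to [b]. /k/ is a voiceless stop between vowels /i/ and /e/, so it voices to [g]. /deneepoikesaifk/ → deneeboigesaifk.

deneeboigesaifk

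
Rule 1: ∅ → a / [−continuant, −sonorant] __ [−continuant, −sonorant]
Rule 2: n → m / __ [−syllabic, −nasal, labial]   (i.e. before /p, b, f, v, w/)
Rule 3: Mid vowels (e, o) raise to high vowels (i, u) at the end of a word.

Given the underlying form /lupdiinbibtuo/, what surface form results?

Rule 1 (stop-cluster a-epenthesis): /p/ and /d/ form a stop–stop cluster, so [a] is inserted between them. /b/ and /t/ form a stop–stop cluster, so [a] is inserted between them. /lupdiinbibtuo/ → lupadiinbibatuo.
Rule 2 (nasal place assimilation): /n/ precedes the labial consonant /b/, so it assimilates in place to [m]. /lupadiinbibatuo/ → lupadiimbibatuo.
Rule 3 (final vowel raising): /o/ is a mid vowel in word-final position, so it raises to [u]. /lupadiimbibatuo/ → lupadiimbibatuu.

lupadiimbibatuu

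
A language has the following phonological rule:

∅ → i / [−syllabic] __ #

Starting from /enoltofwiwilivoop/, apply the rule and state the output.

enoltofwiwilivoopi

the form ends in the consonant /p/, so [i] is inserted word-finally.
Surface form: [enoltofwiwilivoopi].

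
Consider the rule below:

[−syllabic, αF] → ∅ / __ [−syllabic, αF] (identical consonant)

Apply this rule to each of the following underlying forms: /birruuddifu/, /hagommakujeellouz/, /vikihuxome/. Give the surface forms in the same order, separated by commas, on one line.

biruudifu, hagomakujeelouz, vikihuxome

/birruuddifu/: /rr/ is a geminate; the first /r/ deletes. /dd/ is a geminate; the first /d/ deletes. → [biruudifu].
/hagommakujeellouz/: /mm/ is a geminate; the first /m/ deletes. /ll/ is a geminate; the first /l/ deletes. → [hagomakujeelouz].
/vikihuxome/: the rule's environment is not met; surfaces unchanged as [vikihuxome].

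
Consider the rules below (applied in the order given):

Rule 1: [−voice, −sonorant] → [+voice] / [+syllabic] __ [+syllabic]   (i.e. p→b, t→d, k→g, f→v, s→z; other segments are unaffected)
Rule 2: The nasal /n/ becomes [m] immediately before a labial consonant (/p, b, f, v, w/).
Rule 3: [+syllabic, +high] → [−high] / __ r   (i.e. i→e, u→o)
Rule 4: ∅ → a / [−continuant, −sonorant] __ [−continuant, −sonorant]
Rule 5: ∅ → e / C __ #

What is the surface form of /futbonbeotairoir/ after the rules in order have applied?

futabombeodaeroere

Rule 1 (intervocalic voicing): /t/ is a voiceless obstruent between vowels /o/ and /a/, so it voices to [d]. /futbonbeotairoir/ → futbonbeodairoir.
Rule 2 (nasal place assimilation): /n/ precedes the labial consonant /b/, so it assimilates in place to [m]. /futbonbeodairoir/ → futbombeodairoir.
Rule 3 (pre-rhotic lowering): /i/ is a high vowel immediately before /r/, so it lowers to [e]. /i/ is a high vowel immediately before /r/, so it lowers to [e]. /futbombeodairoir/ → futbombeodaeroer.
Rule 4 (stop-cluster a-epenthesis): /t/ and /b/ form a stop–stop cluster, so [a] is inserted between them. /futbombeodaeroer/ → futabombeodaeroer.
Rule 5 (final e-epenthesis): the form ends in the consonant /r/, so [e] is inserted word-finally. /futabombeodaeroer/ → futabombeodaeroere.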